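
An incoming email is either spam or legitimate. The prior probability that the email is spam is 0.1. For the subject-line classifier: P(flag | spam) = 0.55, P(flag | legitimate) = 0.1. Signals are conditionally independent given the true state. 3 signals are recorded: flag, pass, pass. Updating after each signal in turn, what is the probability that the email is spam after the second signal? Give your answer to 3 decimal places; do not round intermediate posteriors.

After 'flag': P(spam) = 0.55·0.1000 / (0.55·0.1000 + 0.1·0.9000) ≈ 0.3793
After 'pass': P(spam) = 0.45·0.3793 / (0.45·0.3793 + 0.9·0.6207) ≈ 0.2340

0.234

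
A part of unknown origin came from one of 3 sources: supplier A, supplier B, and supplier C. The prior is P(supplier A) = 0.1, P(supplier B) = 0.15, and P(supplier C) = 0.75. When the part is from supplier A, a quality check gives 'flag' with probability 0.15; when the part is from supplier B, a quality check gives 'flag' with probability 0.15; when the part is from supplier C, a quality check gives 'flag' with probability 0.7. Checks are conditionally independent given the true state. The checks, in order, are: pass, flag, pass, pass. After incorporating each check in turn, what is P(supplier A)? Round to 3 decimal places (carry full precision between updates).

After 'pass': normaliser = 0.85·0.1000 + 0.85·0.1500 + 0.3·0.7500; P(supplier A) ≈ 0.1943, P(supplier B) ≈ 0.2914, P(supplier C) ≈ 0.5143
After 'flag': normaliser = 0.15·0.1943 + 0.15·0.2914 + 0.7·0.5143; P(supplier A) ≈ 0.0673, P(supplier B) ≈ 0.1010, P(supplier C) ≈ 0.8317
After 'pass': normaliser = 0.85·0.0673 + 0.85·0.1010 + 0.3·0.8317; P(supplier A) ≈ 0.1458, P(supplier B) ≈ 0.2187, P(supplier C) ≈ 0.6356
After 'pass': normaliser = 0.85·0.1458 + 0.85·0.2187 + 0.3·0.6356; P(supplier A) ≈ 0.2476, P(supplier B) ≈ 0.3714, P(supplier C) ≈ 0.3810

0.248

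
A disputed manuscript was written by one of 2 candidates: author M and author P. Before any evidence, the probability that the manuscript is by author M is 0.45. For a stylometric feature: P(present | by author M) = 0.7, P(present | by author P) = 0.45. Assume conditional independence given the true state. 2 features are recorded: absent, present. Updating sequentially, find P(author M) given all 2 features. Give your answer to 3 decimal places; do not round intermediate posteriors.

0.410

After 'absent': P(author M) = 0.3·0.4500 / (0.3·0.4500 + 0.55·0.5500) ≈ 0.3086
After 'present': P(author M) = 0.7·0.3086 / (0.7·0.3086 + 0.45·0.6914) ≈ 0.4098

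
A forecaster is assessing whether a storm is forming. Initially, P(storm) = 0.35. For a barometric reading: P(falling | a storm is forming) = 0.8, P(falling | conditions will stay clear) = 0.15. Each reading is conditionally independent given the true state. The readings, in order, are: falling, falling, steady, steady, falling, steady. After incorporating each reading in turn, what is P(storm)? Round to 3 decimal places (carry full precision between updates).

Apply Bayes' rule sequentially, carrying P(storm) forward.
After 'falling': P(storm) = 0.8·0.3500 / (0.8·0.3500 + 0.15·0.6500) ≈ 0.7417
After 'falling': P(storm) = 0.8·0.7417 / (0.8·0.7417 + 0.15·0.2583) ≈ 0.9387
After 'steady': P(storm) = 0.2·0.9387 / (0.2·0.9387 + 0.85·0.0613) ≈ 0.7828
After 'steady': P(storm) = 0.2·0.7828 / (0.2·0.7828 + 0.85·0.2172) ≈ 0.4589
After 'falling': P(storm) = 0.8·0.4589 / (0.8·0.4589 + 0.15·0.5411) ≈ 0.8189
After 'steady': P(storm) = 0.2·0.8189 / (0.2·0.8189 + 0.85·0.1811) ≈ 0.5155

0.516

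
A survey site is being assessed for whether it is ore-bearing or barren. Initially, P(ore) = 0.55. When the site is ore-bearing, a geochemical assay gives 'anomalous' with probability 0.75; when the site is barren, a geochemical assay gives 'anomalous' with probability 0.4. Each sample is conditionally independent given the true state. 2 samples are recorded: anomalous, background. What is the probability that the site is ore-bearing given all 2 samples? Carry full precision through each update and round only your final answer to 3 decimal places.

0.488

After 'anomalous': P(ore) = 0.75·0.5500 / (0.75·0.5500 + 0.4·0.4500) ≈ 0.6962
After 'background': P(ore) = 0.25·0.6962 / (0.25·0.6962 + 0.6·0.3038) ≈ 0.4885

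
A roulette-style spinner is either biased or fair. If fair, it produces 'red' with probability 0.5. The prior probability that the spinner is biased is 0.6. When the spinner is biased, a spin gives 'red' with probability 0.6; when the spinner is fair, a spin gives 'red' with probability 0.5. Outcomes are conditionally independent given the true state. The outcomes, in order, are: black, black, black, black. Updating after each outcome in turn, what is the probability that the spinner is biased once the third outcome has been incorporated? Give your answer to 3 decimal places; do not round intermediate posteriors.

0.434

After 'black': P(biased) = 0.4·0.6000 / (0.4·0.6000 + 0.5·0.4000) ≈ 0.5455
After 'black': P(biased) = 0.4·0.5455 / (0.4·0.5455 + 0.5·0.4545) ≈ 0.4898
After 'black': P(biased) = 0.4·0.4898 / (0.4·0.4898 + 0.5·0.5102) ≈ 0.4344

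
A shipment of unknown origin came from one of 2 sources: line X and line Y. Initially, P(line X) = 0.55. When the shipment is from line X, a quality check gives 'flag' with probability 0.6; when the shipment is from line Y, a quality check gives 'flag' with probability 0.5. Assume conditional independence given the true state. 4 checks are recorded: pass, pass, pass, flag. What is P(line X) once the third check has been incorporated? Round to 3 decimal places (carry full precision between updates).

0.385

Apply Bayes' rule sequentially, carrying P(line X) forward.
After 'pass': P(line X) = 0.4·0.5500 / (0.4·0.5500 + 0.5·0.4500) ≈ 0.4944
After 'pass': P(line X) = 0.4·0.4944 / (0.4·0.4944 + 0.5·0.5056) ≈ 0.4389
After 'pass': P(line X) = 0.4·0.4389 / (0.4·0.4389 + 0.5·0.5611) ≈ 0.3849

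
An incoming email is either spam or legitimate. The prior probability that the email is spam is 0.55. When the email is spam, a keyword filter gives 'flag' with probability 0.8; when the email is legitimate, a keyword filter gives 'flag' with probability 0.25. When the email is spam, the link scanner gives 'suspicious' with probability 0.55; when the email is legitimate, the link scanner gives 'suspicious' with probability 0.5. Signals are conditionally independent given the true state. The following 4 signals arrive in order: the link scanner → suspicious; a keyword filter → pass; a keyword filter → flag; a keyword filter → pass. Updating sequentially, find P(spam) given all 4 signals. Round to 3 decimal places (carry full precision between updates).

Each posterior becomes the prior for the next update.
After the link scanner='suspicious': P(spam) = 0.55·0.5500 / (0.55·0.5500 + 0.5·0.4500) ≈ 0.5735
After a keyword filter='pass': P(spam) = 0.2·0.5735 / (0.2·0.5735 + 0.75·0.4265) ≈ 0.2639
After a keyword filter='flag': P(spam) = 0.8·0.2639 / (0.8·0.2639 + 0.25·0.7361) ≈ 0.5343
After a keyword filter='pass': P(spam) = 0.2·0.5343 / (0.2·0.5343 + 0.75·0.4657) ≈ 0.2343

0.234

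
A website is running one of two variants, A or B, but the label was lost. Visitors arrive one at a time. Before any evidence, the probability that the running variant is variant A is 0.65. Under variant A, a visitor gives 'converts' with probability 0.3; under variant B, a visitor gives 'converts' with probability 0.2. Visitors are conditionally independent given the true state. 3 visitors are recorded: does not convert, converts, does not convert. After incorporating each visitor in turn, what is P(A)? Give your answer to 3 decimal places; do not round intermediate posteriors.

0.681

Each posterior becomes the prior for the next update.
After 'does not convert': P(A) = 0.7·0.6500 / (0.7·0.6500 + 0.8·0.3500) ≈ 0.6190
After 'converts': P(A) = 0.3·0.6190 / (0.3·0.6190 + 0.2·0.3810) ≈ 0.7091
After 'does not convert': P(A) = 0.7·0.7091 / (0.7·0.7091 + 0.8·0.2909) ≈ 0.6808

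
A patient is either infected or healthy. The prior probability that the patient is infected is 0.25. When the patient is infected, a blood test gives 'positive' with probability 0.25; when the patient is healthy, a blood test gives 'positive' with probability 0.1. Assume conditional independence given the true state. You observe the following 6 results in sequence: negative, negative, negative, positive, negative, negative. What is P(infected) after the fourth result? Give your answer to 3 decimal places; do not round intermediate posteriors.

Each posterior becomes the prior for the next update.
After 'negative': P(infected) = 0.75·0.2500 / (0.75·0.2500 + 0.9·0.7500) ≈ 0.2174
After 'negative': P(infected) = 0.75·0.2174 / (0.75·0.2174 + 0.9·0.7826) ≈ 0.1880
After 'negative': P(infected) = 0.75·0.1880 / (0.75·0.1880 + 0.9·0.8120) ≈ 0.1617
After 'positive': P(infected) = 0.25·0.1617 / (0.25·0.1617 + 0.1·0.8383) ≈ 0.3254

0.325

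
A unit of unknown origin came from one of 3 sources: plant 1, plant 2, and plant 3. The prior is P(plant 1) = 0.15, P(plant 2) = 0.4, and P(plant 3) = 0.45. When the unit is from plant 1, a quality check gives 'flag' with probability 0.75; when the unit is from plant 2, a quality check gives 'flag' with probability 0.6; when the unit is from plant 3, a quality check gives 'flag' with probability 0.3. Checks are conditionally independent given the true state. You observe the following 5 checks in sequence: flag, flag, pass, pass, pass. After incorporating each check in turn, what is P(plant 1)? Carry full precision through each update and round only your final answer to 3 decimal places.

After 'flag': normaliser = 0.75·0.1500 + 0.6·0.4000 + 0.3·0.4500; P(plant 1) ≈ 0.2308, P(plant 2) ≈ 0.4923, P(plant 3) ≈ 0.2769
After 'flag': normaliser = 0.75·0.2308 + 0.6·0.4923 + 0.3·0.2769; P(plant 1) ≈ 0.3138, P(plant 2) ≈ 0.5356, P(plant 3) ≈ 0.1506
After 'pass': normaliser = 0.25·0.3138 + 0.4·0.5356 + 0.7·0.1506; P(plant 1) ≈ 0.1971, P(plant 2) ≈ 0.5381, P(plant 3) ≈ 0.2648
After 'pass': normaliser = 0.25·0.1971 + 0.4·0.5381 + 0.7·0.2648; P(plant 1) ≈ 0.1095, P(plant 2) ≈ 0.4784, P(plant 3) ≈ 0.4121
After 'pass': normaliser = 0.25·0.1095 + 0.4·0.4784 + 0.7·0.4121; P(plant 1) ≈ 0.0540, P(plant 2) ≈ 0.3773, P(plant 3) ≈ 0.5687

0.054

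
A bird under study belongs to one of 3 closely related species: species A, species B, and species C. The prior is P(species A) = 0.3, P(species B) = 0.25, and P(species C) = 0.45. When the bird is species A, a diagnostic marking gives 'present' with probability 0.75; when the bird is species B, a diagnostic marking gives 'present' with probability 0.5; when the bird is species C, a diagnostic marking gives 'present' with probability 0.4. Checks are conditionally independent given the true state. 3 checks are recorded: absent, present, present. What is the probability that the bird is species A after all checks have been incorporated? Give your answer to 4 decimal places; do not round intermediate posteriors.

Each posterior becomes the prior for the next update.
After 'absent': normaliser = 0.25·0.3000 + 0.5·0.2500 + 0.6·0.4500; P(species A) ≈ 0.1596, P(species B) ≈ 0.2660, P(species C) ≈ 0.5745
After 'present': normaliser = 0.75·0.1596 + 0.5·0.2660 + 0.4·0.5745; P(species A) ≈ 0.2481, P(species B) ≈ 0.2756, P(species C) ≈ 0.4763
After 'present': normaliser = 0.75·0.2481 + 0.5·0.2756 + 0.4·0.4763; P(species A) ≈ 0.3617, P(species B) ≈ 0.2679, P(species C) ≈ 0.3704

0.3617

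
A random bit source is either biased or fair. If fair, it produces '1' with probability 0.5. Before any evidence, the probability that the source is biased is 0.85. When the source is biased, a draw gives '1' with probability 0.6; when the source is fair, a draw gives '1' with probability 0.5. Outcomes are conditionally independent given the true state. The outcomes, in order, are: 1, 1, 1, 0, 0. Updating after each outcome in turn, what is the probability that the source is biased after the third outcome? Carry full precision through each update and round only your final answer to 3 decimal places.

After '1': P(biased) = 0.6·0.8500 / (0.6·0.8500 + 0.5·0.1500) ≈ 0.8718
After '1': P(biased) = 0.6·0.8718 / (0.6·0.8718 + 0.5·0.1282) ≈ 0.8908
After '1': P(biased) = 0.6·0.8908 / (0.6·0.8908 + 0.5·0.1092) ≈ 0.9073

0.907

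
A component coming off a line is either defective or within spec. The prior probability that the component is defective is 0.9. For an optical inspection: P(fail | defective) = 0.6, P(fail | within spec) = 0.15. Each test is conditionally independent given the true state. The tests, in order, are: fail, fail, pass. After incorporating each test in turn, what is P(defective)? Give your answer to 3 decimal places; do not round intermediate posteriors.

After 'fail': P(defective) = 0.6·0.9000 / (0.6·0.9000 + 0.15·0.1000) ≈ 0.9730
After 'fail': P(defective) = 0.6·0.9730 / (0.6·0.9730 + 0.15·0.0270) ≈ 0.9931
After 'pass': P(defective) = 0.4·0.9931 / (0.4·0.9931 + 0.85·0.0069) ≈ 0.9855

0.985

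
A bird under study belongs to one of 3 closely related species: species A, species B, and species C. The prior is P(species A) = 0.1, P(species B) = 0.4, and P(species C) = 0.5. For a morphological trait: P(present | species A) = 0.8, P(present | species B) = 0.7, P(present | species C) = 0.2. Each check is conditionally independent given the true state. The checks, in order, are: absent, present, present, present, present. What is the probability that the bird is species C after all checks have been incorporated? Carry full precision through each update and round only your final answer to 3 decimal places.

0.017

After 'absent': normaliser = 0.2·0.1000 + 0.3·0.4000 + 0.8·0.5000; P(species A) ≈ 0.0370, P(species B) ≈ 0.2222, P(species C) ≈ 0.7407
After 'present': normaliser = 0.8·0.0370 + 0.7·0.2222 + 0.2·0.7407; P(species A) ≈ 0.0889, P(species B) ≈ 0.4667, P(species C) ≈ 0.4444
After 'present': normaliser = 0.8·0.0889 + 0.7·0.4667 + 0.2·0.4444; P(species A) ≈ 0.1461, P(species B) ≈ 0.6712, P(species C) ≈ 0.1826
After 'present': normaliser = 0.8·0.1461 + 0.7·0.6712 + 0.2·0.1826; P(species A) ≈ 0.1875, P(species B) ≈ 0.7538, P(species C) ≈ 0.0586
After 'present': normaliser = 0.8·0.1875 + 0.7·0.7538 + 0.2·0.0586; P(species A) ≈ 0.2176, P(species B) ≈ 0.7654, P(species C) ≈ 0.0170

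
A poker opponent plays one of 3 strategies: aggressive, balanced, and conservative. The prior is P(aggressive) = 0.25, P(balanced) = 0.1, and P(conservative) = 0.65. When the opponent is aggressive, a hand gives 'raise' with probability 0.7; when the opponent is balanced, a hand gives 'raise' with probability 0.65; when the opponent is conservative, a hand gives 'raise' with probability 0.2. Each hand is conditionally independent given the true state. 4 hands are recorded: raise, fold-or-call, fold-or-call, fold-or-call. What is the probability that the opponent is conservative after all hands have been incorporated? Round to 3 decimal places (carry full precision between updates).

After 'raise': normaliser = 0.7·0.2500 + 0.65·0.1000 + 0.2·0.6500; P(aggressive) ≈ 0.4730, P(balanced) ≈ 0.1757, P(conservative) ≈ 0.3514
After 'fold-or-call': normaliser = 0.3·0.4730 + 0.35·0.1757 + 0.8·0.3514; P(aggressive) ≈ 0.2929, P(balanced) ≈ 0.1269, P(conservative) ≈ 0.5802
After 'fold-or-call': normaliser = 0.3·0.2929 + 0.35·0.1269 + 0.8·0.5802; P(aggressive) ≈ 0.1473, P(balanced) ≈ 0.0745, P(conservative) ≈ 0.7782
After 'fold-or-call': normaliser = 0.3·0.1473 + 0.35·0.0745 + 0.8·0.7782; P(aggressive) ≈ 0.0638, P(balanced) ≈ 0.0376, P(conservative) ≈ 0.8986

0.899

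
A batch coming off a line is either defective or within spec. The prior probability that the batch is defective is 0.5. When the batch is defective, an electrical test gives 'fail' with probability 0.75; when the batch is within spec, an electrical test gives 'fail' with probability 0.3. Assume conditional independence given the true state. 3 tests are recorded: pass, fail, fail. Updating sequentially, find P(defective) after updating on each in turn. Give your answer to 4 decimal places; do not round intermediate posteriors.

After 'pass': P(defective) = 0.25·0.5000 / (0.25·0.5000 + 0.7·0.5000) ≈ 0.2632
After 'fail': P(defective) = 0.75·0.2632 / (0.75·0.2632 + 0.3·0.7368) ≈ 0.4717
After 'fail': P(defective) = 0.75·0.4717 / (0.75·0.4717 + 0.3·0.5283) ≈ 0.6906

0.6906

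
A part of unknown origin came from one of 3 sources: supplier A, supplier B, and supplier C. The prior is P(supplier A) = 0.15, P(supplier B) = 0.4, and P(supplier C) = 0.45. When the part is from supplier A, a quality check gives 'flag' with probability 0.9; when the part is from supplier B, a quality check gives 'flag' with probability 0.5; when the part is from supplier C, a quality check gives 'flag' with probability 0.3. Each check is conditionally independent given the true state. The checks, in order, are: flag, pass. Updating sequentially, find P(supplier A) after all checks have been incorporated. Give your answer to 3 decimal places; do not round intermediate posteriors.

After 'flag': normaliser = 0.9·0.1500 + 0.5·0.4000 + 0.3·0.4500; P(supplier A) ≈ 0.2872, P(supplier B) ≈ 0.4255, P(supplier C) ≈ 0.2872
After 'pass': normaliser = 0.1·0.2872 + 0.5·0.4255 + 0.7·0.2872; P(supplier A) ≈ 0.0649, P(supplier B) ≈ 0.4808, P(supplier C) ≈ 0.4543

0.065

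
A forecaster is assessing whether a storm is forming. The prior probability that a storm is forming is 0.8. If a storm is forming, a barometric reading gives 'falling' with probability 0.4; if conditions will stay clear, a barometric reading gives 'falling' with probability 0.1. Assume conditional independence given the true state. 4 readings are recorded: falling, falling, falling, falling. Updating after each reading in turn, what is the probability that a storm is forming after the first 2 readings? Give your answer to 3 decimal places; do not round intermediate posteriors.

Apply Bayes' rule sequentially, carrying P(storm) forward.
After 'falling': P(storm) = 0.4·0.8000 / (0.4·0.8000 + 0.1·0.2000) ≈ 0.9412
After 'falling': P(storm) = 0.4·0.9412 / (0.4·0.9412 + 0.1·0.0588) ≈ 0.9846

0.985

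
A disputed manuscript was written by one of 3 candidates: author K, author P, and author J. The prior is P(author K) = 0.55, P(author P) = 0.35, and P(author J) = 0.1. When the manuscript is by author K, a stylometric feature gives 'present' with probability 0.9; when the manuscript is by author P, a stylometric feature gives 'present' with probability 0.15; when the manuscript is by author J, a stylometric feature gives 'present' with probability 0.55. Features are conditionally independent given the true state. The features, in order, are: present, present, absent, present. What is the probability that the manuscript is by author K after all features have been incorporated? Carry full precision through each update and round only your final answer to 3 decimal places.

0.825

After 'present': normaliser = 0.9·0.5500 + 0.15·0.3500 + 0.55·0.1000; P(author K) ≈ 0.8216, P(author P) ≈ 0.0871, P(author J) ≈ 0.0913
After 'present': normaliser = 0.9·0.8216 + 0.15·0.0871 + 0.55·0.0913; P(author K) ≈ 0.9212, P(author P) ≈ 0.0163, P(author J) ≈ 0.0625
After 'absent': normaliser = 0.1·0.9212 + 0.85·0.0163 + 0.45·0.0625; P(author K) ≈ 0.6869, P(author P) ≈ 0.1032, P(author J) ≈ 0.2099
After 'present': normaliser = 0.9·0.6869 + 0.15·0.1032 + 0.55·0.2099; P(author K) ≈ 0.8252, P(author P) ≈ 0.0207, P(author J) ≈ 0.1541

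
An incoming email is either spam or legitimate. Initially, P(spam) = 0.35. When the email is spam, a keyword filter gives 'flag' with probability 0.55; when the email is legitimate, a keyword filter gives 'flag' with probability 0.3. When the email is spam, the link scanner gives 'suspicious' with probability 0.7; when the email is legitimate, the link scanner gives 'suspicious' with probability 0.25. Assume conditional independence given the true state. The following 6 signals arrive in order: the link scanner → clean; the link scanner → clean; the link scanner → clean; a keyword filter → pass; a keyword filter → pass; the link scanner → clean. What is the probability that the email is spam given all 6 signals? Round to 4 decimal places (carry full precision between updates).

After the link scanner='clean': P(spam) = 0.3·0.3500 / (0.3·0.3500 + 0.75·0.6500) ≈ 0.1772
After the link scanner='clean': P(spam) = 0.3·0.1772 / (0.3·0.1772 + 0.75·0.8228) ≈ 0.0793
After the link scanner='clean': P(spam) = 0.3·0.0793 / (0.3·0.0793 + 0.75·0.9207) ≈ 0.0333
After a keyword filter='pass': P(spam) = 0.45·0.0333 / (0.45·0.0333 + 0.7·0.9667) ≈ 0.0217
After a keyword filter='pass': P(spam) = 0.45·0.0217 / (0.45·0.0217 + 0.7·0.9783) ≈ 0.0140
After the link scanner='clean': P(spam) = 0.3·0.0140 / (0.3·0.0140 + 0.75·0.9860) ≈ 0.0057

0.0057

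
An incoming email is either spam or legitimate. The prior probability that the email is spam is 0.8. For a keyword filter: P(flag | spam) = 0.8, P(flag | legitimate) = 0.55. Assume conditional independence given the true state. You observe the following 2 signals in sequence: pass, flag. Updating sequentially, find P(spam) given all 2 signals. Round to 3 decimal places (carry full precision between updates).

After 'pass': P(spam) = 0.2·0.8000 / (0.2·0.8000 + 0.45·0.2000) ≈ 0.6400
After 'flag': P(spam) = 0.8·0.6400 / (0.8·0.6400 + 0.55·0.3600) ≈ 0.7211

0.721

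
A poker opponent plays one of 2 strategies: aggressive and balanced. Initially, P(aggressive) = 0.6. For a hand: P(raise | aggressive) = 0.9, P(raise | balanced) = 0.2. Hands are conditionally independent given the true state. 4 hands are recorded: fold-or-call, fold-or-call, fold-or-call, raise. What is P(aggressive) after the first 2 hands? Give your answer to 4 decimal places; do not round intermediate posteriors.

Apply Bayes' rule sequentially, carrying P(aggressive) forward.
After 'fold-or-call': P(aggressive) = 0.1·0.6000 / (0.1·0.6000 + 0.8·0.4000) ≈ 0.1579
After 'fold-or-call': P(aggressive) = 0.1·0.1579 / (0.1·0.1579 + 0.8·0.8421) ≈ 0.0229

0.0229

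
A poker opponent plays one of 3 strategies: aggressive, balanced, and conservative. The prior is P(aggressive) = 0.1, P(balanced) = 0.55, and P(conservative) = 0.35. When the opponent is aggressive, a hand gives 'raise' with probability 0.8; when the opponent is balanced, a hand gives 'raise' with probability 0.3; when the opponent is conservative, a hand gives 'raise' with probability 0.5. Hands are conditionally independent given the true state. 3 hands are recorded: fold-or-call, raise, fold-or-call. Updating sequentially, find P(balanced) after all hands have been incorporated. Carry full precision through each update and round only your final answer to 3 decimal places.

After 'fold-or-call': normaliser = 0.2·0.1000 + 0.7·0.5500 + 0.5·0.3500; P(aggressive) ≈ 0.0345, P(balanced) ≈ 0.6638, P(conservative) ≈ 0.3017
After 'raise': normaliser = 0.8·0.0345 + 0.3·0.6638 + 0.5·0.3017; P(aggressive) ≈ 0.0731, P(balanced) ≈ 0.5274, P(conservative) ≈ 0.3995
After 'fold-or-call': normaliser = 0.2·0.0731 + 0.7·0.5274 + 0.5·0.3995; P(aggressive) ≈ 0.0250, P(balanced) ≈ 0.6326, P(conservative) ≈ 0.3423

0.633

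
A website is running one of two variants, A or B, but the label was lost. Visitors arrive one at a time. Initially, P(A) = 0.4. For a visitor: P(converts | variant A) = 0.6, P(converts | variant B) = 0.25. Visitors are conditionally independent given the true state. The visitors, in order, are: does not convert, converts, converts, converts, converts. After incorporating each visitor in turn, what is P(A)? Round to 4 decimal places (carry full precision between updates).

0.9219

After 'does not convert': P(A) = 0.4·0.4000 / (0.4·0.4000 + 0.75·0.6000) ≈ 0.2623
After 'converts': P(A) = 0.6·0.2623 / (0.6·0.2623 + 0.25·0.7377) ≈ 0.4604
After 'converts': P(A) = 0.6·0.4604 / (0.6·0.4604 + 0.25·0.5396) ≈ 0.6719
After 'converts': P(A) = 0.6·0.6719 / (0.6·0.6719 + 0.25·0.3281) ≈ 0.8309
After 'converts': P(A) = 0.6·0.8309 / (0.6·0.8309 + 0.25·0.1691) ≈ 0.9219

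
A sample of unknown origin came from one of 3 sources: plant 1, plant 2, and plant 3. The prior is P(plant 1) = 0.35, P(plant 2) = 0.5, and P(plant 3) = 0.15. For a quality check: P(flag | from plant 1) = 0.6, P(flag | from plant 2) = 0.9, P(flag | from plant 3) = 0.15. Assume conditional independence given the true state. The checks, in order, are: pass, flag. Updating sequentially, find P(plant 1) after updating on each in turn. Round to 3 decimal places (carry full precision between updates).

Each posterior becomes the prior for the next update.
After 'pass': normaliser = 0.4·0.3500 + 0.1·0.5000 + 0.85·0.1500; P(plant 1) ≈ 0.4409, P(plant 2) ≈ 0.1575, P(plant 3) ≈ 0.4016
After 'flag': normaliser = 0.6·0.4409 + 0.9·0.1575 + 0.15·0.4016; P(plant 1) ≈ 0.5671, P(plant 2) ≈ 0.3038, P(plant 3) ≈ 0.1291

0.567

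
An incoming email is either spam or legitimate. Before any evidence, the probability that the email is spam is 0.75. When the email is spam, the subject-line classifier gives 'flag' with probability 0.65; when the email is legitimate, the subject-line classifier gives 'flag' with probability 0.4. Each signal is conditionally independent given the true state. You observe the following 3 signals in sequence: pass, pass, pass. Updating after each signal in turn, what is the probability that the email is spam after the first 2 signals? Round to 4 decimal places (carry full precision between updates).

0.5052

After 'pass': P(spam) = 0.35·0.7500 / (0.35·0.7500 + 0.6·0.2500) ≈ 0.6364
After 'pass': P(spam) = 0.35·0.6364 / (0.35·0.6364 + 0.6·0.3636) ≈ 0.5052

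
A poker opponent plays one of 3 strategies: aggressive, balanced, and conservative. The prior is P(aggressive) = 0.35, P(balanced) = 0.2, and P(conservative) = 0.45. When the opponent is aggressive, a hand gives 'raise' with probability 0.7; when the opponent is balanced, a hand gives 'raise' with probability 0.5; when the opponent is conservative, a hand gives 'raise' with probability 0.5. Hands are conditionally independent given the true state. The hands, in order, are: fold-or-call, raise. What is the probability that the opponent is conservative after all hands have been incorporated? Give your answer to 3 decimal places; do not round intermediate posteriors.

After 'fold-or-call': normaliser = 0.3·0.3500 + 0.5·0.2000 + 0.5·0.4500; P(aggressive) ≈ 0.2442, P(balanced) ≈ 0.2326, P(conservative) ≈ 0.5233
After 'raise': normaliser = 0.7·0.2442 + 0.5·0.2326 + 0.5·0.5233; P(aggressive) ≈ 0.3114, P(balanced) ≈ 0.2119, P(conservative) ≈ 0.4767

0.477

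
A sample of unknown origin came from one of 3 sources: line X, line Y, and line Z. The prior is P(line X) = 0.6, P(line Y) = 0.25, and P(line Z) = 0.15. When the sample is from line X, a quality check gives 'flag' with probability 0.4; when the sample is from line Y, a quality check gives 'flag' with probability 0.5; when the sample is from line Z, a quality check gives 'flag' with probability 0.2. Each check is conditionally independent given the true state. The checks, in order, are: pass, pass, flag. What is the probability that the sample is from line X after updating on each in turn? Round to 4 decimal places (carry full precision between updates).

After 'pass': normaliser = 0.6·0.6000 + 0.5·0.2500 + 0.8·0.1500; P(line X) ≈ 0.5950, P(line Y) ≈ 0.2066, P(line Z) ≈ 0.1983
After 'pass': normaliser = 0.6·0.5950 + 0.5·0.2066 + 0.8·0.1983; P(line X) ≈ 0.5768, P(line Y) ≈ 0.1669, P(line Z) ≈ 0.2563
After 'flag': normaliser = 0.4·0.5768 + 0.5·0.1669 + 0.2·0.2563; P(line X) ≈ 0.6313, P(line Y) ≈ 0.2284, P(line Z) ≈ 0.1403

0.6313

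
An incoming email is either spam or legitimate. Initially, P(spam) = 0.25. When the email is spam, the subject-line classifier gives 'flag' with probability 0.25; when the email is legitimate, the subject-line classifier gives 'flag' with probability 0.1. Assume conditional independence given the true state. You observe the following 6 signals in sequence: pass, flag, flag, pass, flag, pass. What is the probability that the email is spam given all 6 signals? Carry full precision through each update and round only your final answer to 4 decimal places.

0.7509

After 'pass': P(spam) = 0.75·0.2500 / (0.75·0.2500 + 0.9·0.7500) ≈ 0.2174
After 'flag': P(spam) = 0.25·0.2174 / (0.25·0.2174 + 0.1·0.7826) ≈ 0.4098
After 'flag': P(spam) = 0.25·0.4098 / (0.25·0.4098 + 0.1·0.5902) ≈ 0.6345
After 'pass': P(spam) = 0.75·0.6345 / (0.75·0.6345 + 0.9·0.3655) ≈ 0.5913
After 'flag': P(spam) = 0.25·0.5913 / (0.25·0.5913 + 0.1·0.4087) ≈ 0.7834
After 'pass': P(spam) = 0.75·0.7834 / (0.75·0.7834 + 0.9·0.2166) ≈ 0.7509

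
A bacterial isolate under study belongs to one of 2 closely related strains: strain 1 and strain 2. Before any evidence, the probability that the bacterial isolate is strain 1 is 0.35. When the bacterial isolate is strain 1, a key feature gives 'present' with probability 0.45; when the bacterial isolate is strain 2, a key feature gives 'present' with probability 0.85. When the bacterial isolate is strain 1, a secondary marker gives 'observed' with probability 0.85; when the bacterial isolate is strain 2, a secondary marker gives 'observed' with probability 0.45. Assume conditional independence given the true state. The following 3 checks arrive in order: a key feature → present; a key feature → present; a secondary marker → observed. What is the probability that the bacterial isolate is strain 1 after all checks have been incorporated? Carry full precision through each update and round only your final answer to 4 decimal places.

0.2218

After a key feature='present': P(strain 1) = 0.45·0.3500 / (0.45·0.3500 + 0.85·0.6500) ≈ 0.2218
After a key feature='present': P(strain 1) = 0.45·0.2218 / (0.45·0.2218 + 0.85·0.7782) ≈ 0.1311
After a secondary marker='observed': P(strain 1) = 0.85·0.1311 / (0.85·0.1311 + 0.45·0.8689) ≈ 0.2218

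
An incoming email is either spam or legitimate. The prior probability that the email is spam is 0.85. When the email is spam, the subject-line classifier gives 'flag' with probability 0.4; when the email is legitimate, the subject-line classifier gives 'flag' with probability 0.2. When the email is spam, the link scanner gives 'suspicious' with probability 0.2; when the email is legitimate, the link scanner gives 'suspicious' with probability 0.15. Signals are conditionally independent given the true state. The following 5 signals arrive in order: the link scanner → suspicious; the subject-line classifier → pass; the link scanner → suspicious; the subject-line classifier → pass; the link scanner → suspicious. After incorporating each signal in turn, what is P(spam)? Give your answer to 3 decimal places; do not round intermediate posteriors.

0.883

After the link scanner='suspicious': P(spam) = 0.2·0.8500 / (0.2·0.8500 + 0.15·0.1500) ≈ 0.8831
After the subject-line classifier='pass': P(spam) = 0.6·0.8831 / (0.6·0.8831 + 0.8·0.1169) ≈ 0.8500
After the link scanner='suspicious': P(spam) = 0.2·0.8500 / (0.2·0.8500 + 0.15·0.1500) ≈ 0.8831
After the subject-line classifier='pass': P(spam) = 0.6·0.8831 / (0.6·0.8831 + 0.8·0.1169) ≈ 0.8500
After the link scanner='suspicious': P(spam) = 0.2·0.8500 / (0.2·0.8500 + 0.15·0.1500) ≈ 0.8831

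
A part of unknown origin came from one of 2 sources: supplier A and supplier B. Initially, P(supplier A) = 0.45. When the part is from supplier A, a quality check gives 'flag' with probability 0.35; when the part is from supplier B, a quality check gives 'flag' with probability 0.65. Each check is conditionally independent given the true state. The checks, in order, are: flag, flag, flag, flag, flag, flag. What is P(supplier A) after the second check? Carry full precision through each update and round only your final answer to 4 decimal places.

After 'flag': P(supplier A) = 0.35·0.4500 / (0.35·0.4500 + 0.65·0.5500) ≈ 0.3058
After 'flag': P(supplier A) = 0.35·0.3058 / (0.35·0.3058 + 0.65·0.6942) ≈ 0.1917

0.1917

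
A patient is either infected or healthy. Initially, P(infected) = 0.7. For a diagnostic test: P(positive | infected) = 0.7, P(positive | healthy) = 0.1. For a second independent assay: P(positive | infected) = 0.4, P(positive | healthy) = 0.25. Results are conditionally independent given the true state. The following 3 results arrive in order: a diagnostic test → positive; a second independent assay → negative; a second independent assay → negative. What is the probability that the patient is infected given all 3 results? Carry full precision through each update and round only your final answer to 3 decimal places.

After a diagnostic test='positive': P(infected) = 0.7·0.7000 / (0.7·0.7000 + 0.1·0.3000) ≈ 0.9423
After a second independent assay='negative': P(infected) = 0.6·0.9423 / (0.6·0.9423 + 0.75·0.0577) ≈ 0.9289
After a second independent assay='negative': P(infected) = 0.6·0.9289 / (0.6·0.9289 + 0.75·0.0711) ≈ 0.9127

0.913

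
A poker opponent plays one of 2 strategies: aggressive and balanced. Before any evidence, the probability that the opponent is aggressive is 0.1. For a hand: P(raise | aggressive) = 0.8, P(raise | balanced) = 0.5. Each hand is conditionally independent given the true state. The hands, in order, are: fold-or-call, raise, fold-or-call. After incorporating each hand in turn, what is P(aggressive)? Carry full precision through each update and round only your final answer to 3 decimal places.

0.028

After 'fold-or-call': P(aggressive) = 0.2·0.1000 / (0.2·0.1000 + 0.5·0.9000) ≈ 0.0426
After 'raise': P(aggressive) = 0.8·0.0426 / (0.8·0.0426 + 0.5·0.9574) ≈ 0.0664
After 'fold-or-call': P(aggressive) = 0.2·0.0664 / (0.2·0.0664 + 0.5·0.9336) ≈ 0.0277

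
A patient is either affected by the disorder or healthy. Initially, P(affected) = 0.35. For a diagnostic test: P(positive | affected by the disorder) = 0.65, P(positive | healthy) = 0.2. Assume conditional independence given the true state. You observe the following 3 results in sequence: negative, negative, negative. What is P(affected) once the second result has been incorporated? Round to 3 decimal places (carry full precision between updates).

After 'negative': P(affected) = 0.35·0.3500 / (0.35·0.3500 + 0.8·0.6500) ≈ 0.1907
After 'negative': P(affected) = 0.35·0.1907 / (0.35·0.1907 + 0.8·0.8093) ≈ 0.0934

0.093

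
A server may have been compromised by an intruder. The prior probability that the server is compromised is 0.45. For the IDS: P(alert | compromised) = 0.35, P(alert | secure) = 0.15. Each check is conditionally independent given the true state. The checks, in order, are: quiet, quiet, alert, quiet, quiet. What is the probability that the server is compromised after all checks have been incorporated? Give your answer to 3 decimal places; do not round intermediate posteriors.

After 'quiet': P(compromised) = 0.65·0.4500 / (0.65·0.4500 + 0.85·0.5500) ≈ 0.3849
After 'quiet': P(compromised) = 0.65·0.3849 / (0.65·0.3849 + 0.85·0.6151) ≈ 0.3236
After 'alert': P(compromised) = 0.35·0.3236 / (0.35·0.3236 + 0.15·0.6764) ≈ 0.5275
After 'quiet': P(compromised) = 0.65·0.5275 / (0.65·0.5275 + 0.85·0.4725) ≈ 0.4605
After 'quiet': P(compromised) = 0.65·0.4605 / (0.65·0.4605 + 0.85·0.5395) ≈ 0.3950

0.395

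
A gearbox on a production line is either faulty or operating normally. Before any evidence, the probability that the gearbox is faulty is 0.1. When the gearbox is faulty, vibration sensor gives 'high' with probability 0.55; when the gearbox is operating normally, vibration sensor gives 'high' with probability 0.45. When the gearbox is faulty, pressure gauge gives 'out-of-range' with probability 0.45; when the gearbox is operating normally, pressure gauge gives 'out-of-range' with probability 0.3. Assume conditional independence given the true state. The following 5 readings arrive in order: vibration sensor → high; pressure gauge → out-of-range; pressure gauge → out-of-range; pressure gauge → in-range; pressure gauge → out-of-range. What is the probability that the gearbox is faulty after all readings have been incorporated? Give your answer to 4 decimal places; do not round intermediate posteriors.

0.2648

After vibration sensor='high': P(faulty) = 0.55·0.1000 / (0.55·0.1000 + 0.45·0.9000) ≈ 0.1196
After pressure gauge='out-of-range': P(faulty) = 0.45·0.1196 / (0.45·0.1196 + 0.3·0.8804) ≈ 0.1692
After pressure gauge='out-of-range': P(faulty) = 0.45·0.1692 / (0.45·0.1692 + 0.3·0.8308) ≈ 0.2340
After pressure gauge='in-range': P(faulty) = 0.55·0.2340 / (0.55·0.2340 + 0.7·0.7660) ≈ 0.1936
After pressure gauge='out-of-range': P(faulty) = 0.45·0.1936 / (0.45·0.1936 + 0.3·0.8064) ≈ 0.2648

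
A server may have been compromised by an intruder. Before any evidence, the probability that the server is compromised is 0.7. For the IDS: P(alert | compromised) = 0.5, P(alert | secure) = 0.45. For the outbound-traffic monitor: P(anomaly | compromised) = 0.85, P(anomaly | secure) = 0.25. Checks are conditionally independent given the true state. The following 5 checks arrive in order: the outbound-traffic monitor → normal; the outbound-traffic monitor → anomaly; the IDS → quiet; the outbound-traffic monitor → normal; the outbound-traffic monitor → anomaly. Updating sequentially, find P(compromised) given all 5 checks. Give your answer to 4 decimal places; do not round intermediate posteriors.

Each posterior becomes the prior for the next update.
After the outbound-traffic monitor='normal': P(compromised) = 0.15·0.7000 / (0.15·0.7000 + 0.75·0.3000) ≈ 0.3182
After the outbound-traffic monitor='anomaly': P(compromised) = 0.85·0.3182 / (0.85·0.3182 + 0.25·0.6818) ≈ 0.6134
After the IDS='quiet': P(compromised) = 0.5·0.6134 / (0.5·0.6134 + 0.55·0.3866) ≈ 0.5906
After the outbound-traffic monitor='normal': P(compromised) = 0.15·0.5906 / (0.15·0.5906 + 0.75·0.4094) ≈ 0.2239
After the outbound-traffic monitor='anomaly': P(compromised) = 0.85·0.2239 / (0.85·0.2239 + 0.25·0.7761) ≈ 0.4952

0.4952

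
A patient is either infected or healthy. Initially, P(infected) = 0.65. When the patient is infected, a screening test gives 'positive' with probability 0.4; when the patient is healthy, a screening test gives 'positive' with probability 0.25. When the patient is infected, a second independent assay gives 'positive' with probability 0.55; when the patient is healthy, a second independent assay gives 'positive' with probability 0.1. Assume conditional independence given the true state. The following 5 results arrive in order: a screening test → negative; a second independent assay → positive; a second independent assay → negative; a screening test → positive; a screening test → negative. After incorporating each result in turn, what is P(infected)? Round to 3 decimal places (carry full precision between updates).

0.839

After a screening test='negative': P(infected) = 0.6·0.6500 / (0.6·0.6500 + 0.75·0.3500) ≈ 0.5977
After a second independent assay='positive': P(infected) = 0.55·0.5977 / (0.55·0.5977 + 0.1·0.4023) ≈ 0.8910
After a second independent assay='negative': P(infected) = 0.45·0.8910 / (0.45·0.8910 + 0.9·0.1090) ≈ 0.8034
After a screening test='positive': P(infected) = 0.4·0.8034 / (0.4·0.8034 + 0.25·0.1966) ≈ 0.8673
After a screening test='negative': P(infected) = 0.6·0.8673 / (0.6·0.8673 + 0.75·0.1327) ≈ 0.8395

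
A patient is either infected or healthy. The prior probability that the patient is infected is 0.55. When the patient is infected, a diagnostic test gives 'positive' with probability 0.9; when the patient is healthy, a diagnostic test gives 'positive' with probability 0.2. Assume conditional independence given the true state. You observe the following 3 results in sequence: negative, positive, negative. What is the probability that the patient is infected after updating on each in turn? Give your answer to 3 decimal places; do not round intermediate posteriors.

After 'negative': P(infected) = 0.1·0.5500 / (0.1·0.5500 + 0.8·0.4500) ≈ 0.1325
After 'positive': P(infected) = 0.9·0.1325 / (0.9·0.1325 + 0.2·0.8675) ≈ 0.4074
After 'negative': P(infected) = 0.1·0.4074 / (0.1·0.4074 + 0.8·0.5926) ≈ 0.0791

0.079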